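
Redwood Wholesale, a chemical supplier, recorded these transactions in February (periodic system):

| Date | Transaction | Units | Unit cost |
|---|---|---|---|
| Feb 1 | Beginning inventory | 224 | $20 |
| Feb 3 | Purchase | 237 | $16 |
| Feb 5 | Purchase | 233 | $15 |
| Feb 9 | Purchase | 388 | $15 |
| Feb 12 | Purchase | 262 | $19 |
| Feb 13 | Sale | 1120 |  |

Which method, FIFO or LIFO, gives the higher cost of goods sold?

FIFO

FIFO COGS: 224 @ $20 + 237 @ $16 + 233 @ $15 + 388 @ $15 + 38 @ $19 = $18,309
LIFO COGS: 262 @ $19 + 388 @ $15 + 233 @ $15 + 237 @ $16 = $18,085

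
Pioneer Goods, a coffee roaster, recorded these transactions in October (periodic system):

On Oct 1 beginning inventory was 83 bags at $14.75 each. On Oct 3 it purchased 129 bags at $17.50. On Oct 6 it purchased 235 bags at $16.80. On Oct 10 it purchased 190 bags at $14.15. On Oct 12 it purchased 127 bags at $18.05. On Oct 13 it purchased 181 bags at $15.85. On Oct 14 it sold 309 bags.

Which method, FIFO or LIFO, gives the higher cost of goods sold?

LIFO

FIFO COGS: 83 @ $14.75 + 129 @ $17.50 + 97 @ $16.80 = $5,111.35
LIFO COGS: 181 @ $15.85 + 127 @ $18.05 + 1 @ $14.15 = $5,175.35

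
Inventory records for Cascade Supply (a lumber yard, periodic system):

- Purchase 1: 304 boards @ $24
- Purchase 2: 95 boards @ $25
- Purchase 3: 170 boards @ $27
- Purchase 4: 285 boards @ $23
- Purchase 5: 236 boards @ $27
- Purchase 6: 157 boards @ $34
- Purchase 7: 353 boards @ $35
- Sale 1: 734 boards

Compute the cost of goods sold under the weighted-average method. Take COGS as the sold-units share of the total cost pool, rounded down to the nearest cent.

Sale 1, sell 734: 734/1600 × $44,881.00 → $20,589.15
Ending inventory (cost pool remaining) = $24,291.85
Check: goods available $44,881.00 = COGS $20,589.15 + ending $24,291.85

COGS = $20,589.15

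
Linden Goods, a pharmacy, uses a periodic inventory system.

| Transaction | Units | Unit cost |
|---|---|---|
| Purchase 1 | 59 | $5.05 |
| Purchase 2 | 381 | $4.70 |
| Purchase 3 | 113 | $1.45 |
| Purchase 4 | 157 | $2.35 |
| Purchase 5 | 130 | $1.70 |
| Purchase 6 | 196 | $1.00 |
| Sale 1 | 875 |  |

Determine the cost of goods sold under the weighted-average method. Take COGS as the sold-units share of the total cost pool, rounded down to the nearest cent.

Sale 1, sell 875: 875/1036 × $3,038.45 → $2,566.25
Ending inventory (cost pool remaining) = $472.20

COGS = $2,566.25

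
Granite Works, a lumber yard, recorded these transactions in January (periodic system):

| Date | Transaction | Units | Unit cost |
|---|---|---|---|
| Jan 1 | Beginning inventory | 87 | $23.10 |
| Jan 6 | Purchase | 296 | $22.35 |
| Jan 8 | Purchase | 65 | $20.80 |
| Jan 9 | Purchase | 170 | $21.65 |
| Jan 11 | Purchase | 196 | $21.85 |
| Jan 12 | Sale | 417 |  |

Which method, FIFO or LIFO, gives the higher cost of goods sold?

FIFO

FIFO COGS: 87 @ $23.10 + 296 @ $22.35 + 34 @ $20.80 = $9,332.50
LIFO COGS: 196 @ $21.85 + 170 @ $21.65 + 51 @ $20.80 = $9,023.90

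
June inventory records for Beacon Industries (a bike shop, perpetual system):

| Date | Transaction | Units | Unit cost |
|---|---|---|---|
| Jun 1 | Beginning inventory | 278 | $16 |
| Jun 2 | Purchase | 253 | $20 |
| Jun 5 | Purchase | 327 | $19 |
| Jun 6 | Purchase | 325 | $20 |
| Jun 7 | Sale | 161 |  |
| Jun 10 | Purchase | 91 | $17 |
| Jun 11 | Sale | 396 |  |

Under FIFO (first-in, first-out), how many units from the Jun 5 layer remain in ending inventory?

301

Jun 7, 161 sold [FIFO — oldest first]: 161 @ $16 = $2,576
Jun 11, 396 sold [FIFO — oldest first]: 117 @ $16 + 253 @ $20 + 26 @ $19 = $7,426
Total COGS = $2,576 + $7,426 = $10,002
Ending inventory: 301 @ $19 + 325 @ $20 + 91 @ $17 = $13,766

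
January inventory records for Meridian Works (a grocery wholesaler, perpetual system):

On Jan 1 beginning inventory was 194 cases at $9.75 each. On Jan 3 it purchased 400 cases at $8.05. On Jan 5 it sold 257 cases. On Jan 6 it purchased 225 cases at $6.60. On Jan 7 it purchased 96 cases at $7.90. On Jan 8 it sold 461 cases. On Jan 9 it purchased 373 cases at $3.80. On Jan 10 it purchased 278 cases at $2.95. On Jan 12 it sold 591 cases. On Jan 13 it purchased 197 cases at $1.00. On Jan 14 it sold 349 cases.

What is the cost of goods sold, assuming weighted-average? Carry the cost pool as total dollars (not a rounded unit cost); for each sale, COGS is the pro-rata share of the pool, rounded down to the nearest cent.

After Jan 1: 194 on hand, pool $1,891.50 (≈ $9.7500 each)
After Jan 3: 594 on hand, pool $5,111.50 (≈ $8.6052 each)
Jan 5, sell 257: 257/594 × $5,111.50 → $2,211.54
After Jan 6: 562 on hand, pool $4,384.96 (≈ $7.8024 each)
After Jan 7: 658 on hand, pool $5,143.36 (≈ $7.8167 each)
Jan 8, sell 461: 461/658 × $5,143.36 → $3,603.47
After Jan 9: 570 on hand, pool $2,957.29 (≈ $5.1882 each)
After Jan 10: 848 on hand, pool $3,777.39 (≈ $4.4545 each)
Jan 12, sell 591: 591/848 × $3,777.39 → $2,632.59
After Jan 13: 454 on hand, pool $1,341.80 (≈ $2.9555 each)
Jan 14, sell 349: 349/454 × $1,341.80 → $1,031.47
Total COGS = $2,211.54 + $3,603.47 + $2,632.59 + $1,031.47 = $9,479.07
Ending inventory (cost pool remaining) = $310.33

COGS = $9,479.07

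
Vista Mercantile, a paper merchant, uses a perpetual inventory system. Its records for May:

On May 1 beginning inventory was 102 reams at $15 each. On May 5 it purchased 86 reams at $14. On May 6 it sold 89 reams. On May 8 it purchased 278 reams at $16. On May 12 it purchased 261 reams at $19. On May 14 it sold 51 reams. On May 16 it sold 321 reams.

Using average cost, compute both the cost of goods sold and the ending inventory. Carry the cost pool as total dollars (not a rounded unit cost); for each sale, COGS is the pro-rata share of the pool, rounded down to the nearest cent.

After May 1: 102 on hand, pool $1,530.00 (≈ $15.0000 each)
After May 5: 188 on hand, pool $2,734.00 (≈ $14.5426 each)
May 6, sell 89: 89/188 × $2,734.00 → $1,294.28
After May 8: 377 on hand, pool $5,887.72 (≈ $15.6173 each)
After May 12: 638 on hand, pool $10,846.72 (≈ $17.0011 each)
May 14, sell 51: 51/638 × $10,846.72 → $867.05
May 16, sell 321: 321/587 × $9,979.67 → $5,457.36
Total COGS = $1,294.28 + $867.05 + $5,457.36 = $7,618.69
Ending inventory (cost pool remaining) = $4,522.31
Check: goods available $12,141.00 = COGS $7,618.69 + ending $4,522.31

COGS = $7,618.69; ending inventory = $4,522.31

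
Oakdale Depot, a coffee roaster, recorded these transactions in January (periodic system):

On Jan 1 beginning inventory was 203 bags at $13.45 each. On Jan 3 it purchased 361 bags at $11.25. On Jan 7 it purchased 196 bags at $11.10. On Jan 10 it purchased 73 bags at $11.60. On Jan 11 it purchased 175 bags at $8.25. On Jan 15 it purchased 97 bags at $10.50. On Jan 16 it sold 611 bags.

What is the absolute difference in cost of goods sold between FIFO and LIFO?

FIFO COGS: 203 @ $13.45 + 361 @ $11.25 + 47 @ $11.10 = $7,313.30
LIFO COGS: 97 @ $10.50 + 175 @ $8.25 + 73 @ $11.60 + 196 @ $11.10 + 70 @ $11.25 = $6,272.15
Difference = |$7,313.30 − $6,272.15| = $1,041.15

$1,041.15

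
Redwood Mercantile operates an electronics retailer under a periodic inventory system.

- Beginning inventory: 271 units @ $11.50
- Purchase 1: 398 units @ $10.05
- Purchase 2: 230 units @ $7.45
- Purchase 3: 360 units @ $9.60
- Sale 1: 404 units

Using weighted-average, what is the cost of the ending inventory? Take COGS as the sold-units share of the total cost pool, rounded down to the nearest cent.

Ending inventory = $8,343.49

Sale 1, sell 404: 404/1259 × $12,285.90 → $3,942.41
Ending inventory (cost pool remaining) = $8,343.49
Check: goods available $12,285.90 = COGS $3,942.41 + ending $8,343.49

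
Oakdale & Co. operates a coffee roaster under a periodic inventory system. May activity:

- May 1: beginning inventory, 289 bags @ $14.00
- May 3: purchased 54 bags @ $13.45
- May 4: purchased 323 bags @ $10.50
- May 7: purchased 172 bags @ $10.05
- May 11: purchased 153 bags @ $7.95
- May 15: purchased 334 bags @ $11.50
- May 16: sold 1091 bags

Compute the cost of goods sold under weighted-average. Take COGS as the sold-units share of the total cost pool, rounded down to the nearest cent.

COGS = $12,309.56

May 16, sell 1091: 1091/1325 × $14,949.75 → $12,309.56
Ending inventory (cost pool remaining) = $2,640.19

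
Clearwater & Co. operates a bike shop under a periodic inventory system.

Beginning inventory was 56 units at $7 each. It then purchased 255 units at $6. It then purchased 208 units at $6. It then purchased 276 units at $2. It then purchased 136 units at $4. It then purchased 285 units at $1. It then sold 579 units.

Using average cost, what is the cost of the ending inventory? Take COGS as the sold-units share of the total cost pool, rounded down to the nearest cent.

Sale 1, sell 579: 579/1216 × $4,551.00 → $2,166.96
Ending inventory (cost pool remaining) = $2,384.04

Ending inventory = $2,384.04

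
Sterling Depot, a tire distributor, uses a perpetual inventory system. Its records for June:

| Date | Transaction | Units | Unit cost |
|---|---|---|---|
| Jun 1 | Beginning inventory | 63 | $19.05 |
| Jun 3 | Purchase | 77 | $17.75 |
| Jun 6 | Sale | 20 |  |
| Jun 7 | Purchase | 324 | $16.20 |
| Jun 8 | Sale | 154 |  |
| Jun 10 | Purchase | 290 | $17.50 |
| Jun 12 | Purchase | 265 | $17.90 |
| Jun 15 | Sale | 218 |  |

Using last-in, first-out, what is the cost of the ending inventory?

Jun 6, 20 sold [LIFO — newest first]: 20 @ $17.75 = $355.00
Jun 8, 154 sold [LIFO — newest first]: 154 @ $16.20 = $2,494.80
Jun 15, 218 sold [LIFO — newest first]: 218 @ $17.90 = $3,902.20
Total COGS = $355.00 + $2,494.80 + $3,902.20 = $6,752.00
Ending inventory: 63 @ $19.05 + 57 @ $17.75 + 170 @ $16.20 + 290 @ $17.50 + 47 @ $17.90 = $10,882.20
Check: goods available $17,634.20 = COGS $6,752.00 + ending $10,882.20

Ending inventory = $10,882.20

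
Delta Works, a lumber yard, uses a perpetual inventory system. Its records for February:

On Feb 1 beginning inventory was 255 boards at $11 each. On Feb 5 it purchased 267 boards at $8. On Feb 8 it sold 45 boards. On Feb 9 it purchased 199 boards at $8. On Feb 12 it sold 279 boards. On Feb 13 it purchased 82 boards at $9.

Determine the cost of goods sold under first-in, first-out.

COGS = $3,357

Feb 8, 45 sold [FIFO — oldest first]: 45 @ $11 = $495
Feb 12, 279 sold [FIFO — oldest first]: 210 @ $11 + 69 @ $8 = $2,862
Total COGS = $495 + $2,862 = $3,357
Ending inventory: 198 @ $8 + 199 @ $8 + 82 @ $9 = $3,914
Check: goods available $7,271 = COGS $3,357 + ending $3,914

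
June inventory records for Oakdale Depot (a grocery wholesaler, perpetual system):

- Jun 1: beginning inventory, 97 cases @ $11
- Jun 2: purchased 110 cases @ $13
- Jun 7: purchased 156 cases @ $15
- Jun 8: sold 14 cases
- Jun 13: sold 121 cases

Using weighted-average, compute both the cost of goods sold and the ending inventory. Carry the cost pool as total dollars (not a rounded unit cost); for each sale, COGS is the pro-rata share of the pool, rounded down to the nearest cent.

COGS = $1,798.88; ending inventory = $3,038.12

After Jun 1: 97 on hand, pool $1,067.00 (≈ $11.0000 each)
After Jun 2: 207 on hand, pool $2,497.00 (≈ $12.0628 each)
After Jun 7: 363 on hand, pool $4,837.00 (≈ $13.3251 each)
Jun 8, sell 14: 14/363 × $4,837.00 → $186.55
Jun 13, sell 121: 121/349 × $4,650.45 → $1,612.33
Total COGS = $186.55 + $1,612.33 = $1,798.88
Ending inventory (cost pool remaining) = $3,038.12
Check: goods available $4,837.00 = COGS $1,798.88 + ending $3,038.12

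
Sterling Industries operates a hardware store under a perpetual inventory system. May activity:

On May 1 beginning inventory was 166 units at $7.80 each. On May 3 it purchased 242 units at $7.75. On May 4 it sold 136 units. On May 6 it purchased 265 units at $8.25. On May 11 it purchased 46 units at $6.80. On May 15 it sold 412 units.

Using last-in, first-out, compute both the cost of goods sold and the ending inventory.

May 4, 136 sold [LIFO — newest first]: 136 @ $7.75 = $1,054.00
May 15, 412 sold [LIFO — newest first]: 46 @ $6.80 + 265 @ $8.25 + 101 @ $7.75 = $3,281.80
Total COGS = $1,054.00 + $3,281.80 = $4,335.80
Ending inventory: 166 @ $7.80 + 5 @ $7.75 = $1,333.55

COGS = $4,335.80; ending inventory = $1,333.55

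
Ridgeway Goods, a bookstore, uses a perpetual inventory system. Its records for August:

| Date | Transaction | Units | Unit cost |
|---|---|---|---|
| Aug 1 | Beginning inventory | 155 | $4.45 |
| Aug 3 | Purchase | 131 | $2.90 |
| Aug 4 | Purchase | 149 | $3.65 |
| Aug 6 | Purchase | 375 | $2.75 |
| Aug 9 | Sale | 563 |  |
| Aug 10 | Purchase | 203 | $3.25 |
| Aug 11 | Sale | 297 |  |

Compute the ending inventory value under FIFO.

Aug 9, 563 sold [FIFO — oldest first]: 155 @ $4.45 + 131 @ $2.90 + 149 @ $3.65 + 128 @ $2.75 = $1,965.50
Aug 11, 297 sold [FIFO — oldest first]: 247 @ $2.75 + 50 @ $3.25 = $841.75
Total COGS = $1,965.50 + $841.75 = $2,807.25
Ending inventory: 153 @ $3.25 = $497.25
Check: goods available $3,304.50 = COGS $2,807.25 + ending $497.25

Ending inventory = $497.25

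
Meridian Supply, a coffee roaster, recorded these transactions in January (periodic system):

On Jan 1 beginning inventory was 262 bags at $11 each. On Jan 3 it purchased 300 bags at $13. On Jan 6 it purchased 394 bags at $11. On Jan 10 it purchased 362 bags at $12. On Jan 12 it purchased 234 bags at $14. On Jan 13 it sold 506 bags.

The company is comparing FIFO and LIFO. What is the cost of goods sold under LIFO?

FIFO COGS: 262 @ $11 + 244 @ $13 = $6,054
LIFO COGS: 234 @ $14 + 272 @ $12 = $6,540

COGS = $6,540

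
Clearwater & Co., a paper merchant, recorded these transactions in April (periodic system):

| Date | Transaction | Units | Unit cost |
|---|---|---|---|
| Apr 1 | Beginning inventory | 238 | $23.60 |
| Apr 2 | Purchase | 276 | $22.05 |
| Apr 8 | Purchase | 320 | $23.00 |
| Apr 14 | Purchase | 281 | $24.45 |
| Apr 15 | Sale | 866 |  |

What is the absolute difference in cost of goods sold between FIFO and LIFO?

$228.70

FIFO COGS: 238 @ $23.60 + 276 @ $22.05 + 320 @ $23.00 + 32 @ $24.45 = $19,845.00
LIFO COGS: 281 @ $24.45 + 320 @ $23.00 + 265 @ $22.05 = $20,073.70
Difference = |$19,845.00 − $20,073.70| = $228.70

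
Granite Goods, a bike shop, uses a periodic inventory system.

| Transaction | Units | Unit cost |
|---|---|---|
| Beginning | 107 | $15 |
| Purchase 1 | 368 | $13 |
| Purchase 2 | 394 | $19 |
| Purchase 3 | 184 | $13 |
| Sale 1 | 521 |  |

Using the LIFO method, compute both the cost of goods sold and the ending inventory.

Sale 1 (521) [LIFO — newest first]: 184 @ $13 + 337 @ $19 = $8,795
Ending inventory: 107 @ $15 + 368 @ $13 + 57 @ $19 = $7,472

COGS = $8,795; ending inventory = $7,472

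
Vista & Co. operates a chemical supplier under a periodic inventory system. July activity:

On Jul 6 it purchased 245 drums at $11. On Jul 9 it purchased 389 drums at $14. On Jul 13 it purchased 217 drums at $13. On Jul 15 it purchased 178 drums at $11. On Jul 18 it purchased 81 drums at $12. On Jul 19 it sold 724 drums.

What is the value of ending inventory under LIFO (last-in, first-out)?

Ending inventory = $4,669

Jul 19, 724 sold [LIFO — newest first]: 81 @ $12 + 178 @ $11 + 217 @ $13 + 248 @ $14 = $9,223
Ending inventory: 245 @ $11 + 141 @ $14 = $4,669
Check: goods available $13,892 = COGS $9,223 + ending $4,669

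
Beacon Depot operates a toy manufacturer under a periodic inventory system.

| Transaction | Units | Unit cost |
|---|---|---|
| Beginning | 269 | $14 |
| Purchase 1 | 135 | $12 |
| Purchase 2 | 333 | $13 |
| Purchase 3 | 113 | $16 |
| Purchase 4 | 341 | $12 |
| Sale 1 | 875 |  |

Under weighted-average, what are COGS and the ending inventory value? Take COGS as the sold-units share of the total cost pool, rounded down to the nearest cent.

COGS = $11,471.97; ending inventory = $4,143.03

Sale 1, sell 875: 875/1191 × $15,615.00 → $11,471.97
Ending inventory (cost pool remaining) = $4,143.03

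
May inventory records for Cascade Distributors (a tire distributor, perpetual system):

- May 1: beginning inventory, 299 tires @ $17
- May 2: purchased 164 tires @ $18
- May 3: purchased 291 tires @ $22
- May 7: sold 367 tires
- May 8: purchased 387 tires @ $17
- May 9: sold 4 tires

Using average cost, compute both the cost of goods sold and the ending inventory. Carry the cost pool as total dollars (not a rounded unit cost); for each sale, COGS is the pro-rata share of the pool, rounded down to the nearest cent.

After May 1: 299 on hand, pool $5,083.00 (≈ $17.0000 each)
After May 2: 463 on hand, pool $8,035.00 (≈ $17.3542 each)
After May 3: 754 on hand, pool $14,437.00 (≈ $19.1472 each)
May 7, sell 367: 367/754 × $14,437.00 → $7,027.02
After May 8: 774 on hand, pool $13,988.98 (≈ $18.0736 each)
May 9, sell 4: 4/774 × $13,988.98 → $72.29
Total COGS = $7,027.02 + $72.29 = $7,099.31
Ending inventory (cost pool remaining) = $13,916.69

COGS = $7,099.31; ending inventory = $13,916.69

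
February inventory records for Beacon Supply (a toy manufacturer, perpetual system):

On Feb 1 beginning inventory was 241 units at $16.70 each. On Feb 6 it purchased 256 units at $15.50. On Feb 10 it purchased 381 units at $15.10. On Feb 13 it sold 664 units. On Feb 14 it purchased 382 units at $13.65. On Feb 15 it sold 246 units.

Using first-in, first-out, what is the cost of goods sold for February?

Feb 13, 664 sold [FIFO — oldest first]: 241 @ $16.70 + 256 @ $15.50 + 167 @ $15.10 = $10,514.40
Feb 15, 246 sold [FIFO — oldest first]: 214 @ $15.10 + 32 @ $13.65 = $3,668.20
Total COGS = $10,514.40 + $3,668.20 = $14,182.60
Ending inventory: 350 @ $13.65 = $4,777.50

COGS = $14,182.60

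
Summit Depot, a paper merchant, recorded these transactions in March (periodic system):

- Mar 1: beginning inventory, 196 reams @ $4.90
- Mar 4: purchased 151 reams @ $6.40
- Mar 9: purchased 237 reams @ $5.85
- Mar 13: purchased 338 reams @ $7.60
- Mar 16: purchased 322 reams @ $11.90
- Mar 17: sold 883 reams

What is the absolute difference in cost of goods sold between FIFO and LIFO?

$2,119.50

FIFO COGS: 196 @ $4.90 + 151 @ $6.40 + 237 @ $5.85 + 299 @ $7.60 = $5,585.65
LIFO COGS: 322 @ $11.90 + 338 @ $7.60 + 223 @ $5.85 = $7,705.15
Difference = |$5,585.65 − $7,705.15| = $2,119.50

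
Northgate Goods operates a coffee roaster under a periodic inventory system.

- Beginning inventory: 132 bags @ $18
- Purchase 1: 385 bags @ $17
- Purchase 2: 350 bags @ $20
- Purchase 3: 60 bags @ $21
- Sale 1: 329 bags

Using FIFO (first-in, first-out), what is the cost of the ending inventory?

Ending inventory = $11,456

Sale 1 (329) [FIFO — oldest first]: 132 @ $18 + 197 @ $17 = $5,725
Ending inventory: 188 @ $17 + 350 @ $20 + 60 @ $21 = $11,456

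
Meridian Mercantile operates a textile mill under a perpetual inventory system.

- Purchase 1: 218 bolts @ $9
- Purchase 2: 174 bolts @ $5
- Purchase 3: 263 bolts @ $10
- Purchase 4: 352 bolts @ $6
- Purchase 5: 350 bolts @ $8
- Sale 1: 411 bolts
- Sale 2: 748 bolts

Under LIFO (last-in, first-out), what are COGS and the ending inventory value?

Sale 1 (411) [LIFO — newest first]: 350 @ $8 + 61 @ $6 = $3,166
Sale 2 (748) [LIFO — newest first]: 291 @ $6 + 263 @ $10 + 174 @ $5 + 20 @ $9 = $5,426
Total COGS = $3,166 + $5,426 = $8,592
Ending inventory: 198 @ $9 = $1,782

COGS = $8,592; ending inventory = $1,782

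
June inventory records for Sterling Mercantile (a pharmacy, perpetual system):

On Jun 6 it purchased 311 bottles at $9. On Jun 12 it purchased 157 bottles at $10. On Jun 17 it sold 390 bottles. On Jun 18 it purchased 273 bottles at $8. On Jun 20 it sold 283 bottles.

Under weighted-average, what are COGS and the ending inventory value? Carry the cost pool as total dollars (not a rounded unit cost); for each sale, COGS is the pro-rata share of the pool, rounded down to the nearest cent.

COGS = $5,988.81; ending inventory = $564.19

After Jun 6: 311 on hand, pool $2,799.00 (≈ $9.0000 each)
After Jun 12: 468 on hand, pool $4,369.00 (≈ $9.3355 each)
Jun 17, sell 390: 390/468 × $4,369.00 → $3,640.83
After Jun 18: 351 on hand, pool $2,912.17 (≈ $8.2968 each)
Jun 20, sell 283: 283/351 × $2,912.17 → $2,347.98
Total COGS = $3,640.83 + $2,347.98 = $5,988.81
Ending inventory (cost pool remaining) = $564.19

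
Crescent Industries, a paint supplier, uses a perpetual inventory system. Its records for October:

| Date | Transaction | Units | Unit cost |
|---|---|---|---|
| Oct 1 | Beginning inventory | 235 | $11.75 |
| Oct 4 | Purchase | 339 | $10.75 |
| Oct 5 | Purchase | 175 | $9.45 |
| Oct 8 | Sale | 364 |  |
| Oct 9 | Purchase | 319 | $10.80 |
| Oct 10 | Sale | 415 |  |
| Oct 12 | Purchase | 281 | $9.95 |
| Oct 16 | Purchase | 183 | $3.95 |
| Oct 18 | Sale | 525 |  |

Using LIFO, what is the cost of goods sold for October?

Oct 8, 364 sold [LIFO — newest first]: 175 @ $9.45 + 189 @ $10.75 = $3,685.50
Oct 10, 415 sold [LIFO — newest first]: 319 @ $10.80 + 96 @ $10.75 = $4,477.20
Oct 18, 525 sold [LIFO — newest first]: 183 @ $3.95 + 281 @ $9.95 + 54 @ $10.75 + 7 @ $11.75 = $4,181.55
Total COGS = $3,685.50 + $4,477.20 + $4,181.55 = $12,344.25
Ending inventory: 228 @ $11.75 = $2,679.00
Check: goods available $15,023.25 = COGS $12,344.25 + ending $2,679.00

COGS = $12,344.25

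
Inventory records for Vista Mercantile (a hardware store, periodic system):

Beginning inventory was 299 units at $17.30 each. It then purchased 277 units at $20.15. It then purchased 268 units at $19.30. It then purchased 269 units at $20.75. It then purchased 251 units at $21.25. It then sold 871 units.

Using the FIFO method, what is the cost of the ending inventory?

Ending inventory = $10,355.25

Sale 1 (871) [FIFO — oldest first]: 299 @ $17.30 + 277 @ $20.15 + 268 @ $19.30 + 27 @ $20.75 = $16,486.90
Ending inventory: 242 @ $20.75 + 251 @ $21.25 = $10,355.25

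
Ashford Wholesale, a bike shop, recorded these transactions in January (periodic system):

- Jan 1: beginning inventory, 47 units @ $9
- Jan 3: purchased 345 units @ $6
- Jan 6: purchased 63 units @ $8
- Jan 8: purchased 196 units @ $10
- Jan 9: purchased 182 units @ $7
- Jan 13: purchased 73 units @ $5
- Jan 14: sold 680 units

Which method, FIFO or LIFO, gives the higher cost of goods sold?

FIFO COGS: 47 @ $9 + 345 @ $6 + 63 @ $8 + 196 @ $10 + 29 @ $7 = $5,160
LIFO COGS: 73 @ $5 + 182 @ $7 + 196 @ $10 + 63 @ $8 + 166 @ $6 = $5,099

FIFO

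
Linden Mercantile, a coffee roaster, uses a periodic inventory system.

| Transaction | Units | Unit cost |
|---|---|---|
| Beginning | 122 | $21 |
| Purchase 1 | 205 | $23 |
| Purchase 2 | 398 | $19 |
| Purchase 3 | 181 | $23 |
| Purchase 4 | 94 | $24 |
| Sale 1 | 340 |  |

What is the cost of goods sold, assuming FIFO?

Sale 1 (340) [FIFO — oldest first]: 122 @ $21 + 205 @ $23 + 13 @ $19 = $7,524
Ending inventory: 385 @ $19 + 181 @ $23 + 94 @ $24 = $13,734

COGS = $7,524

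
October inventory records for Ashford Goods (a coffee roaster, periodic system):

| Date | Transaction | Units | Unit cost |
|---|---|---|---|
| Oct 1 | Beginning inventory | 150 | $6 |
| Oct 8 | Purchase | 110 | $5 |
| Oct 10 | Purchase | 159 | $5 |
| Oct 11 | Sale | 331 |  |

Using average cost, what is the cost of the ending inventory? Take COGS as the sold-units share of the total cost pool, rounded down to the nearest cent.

Ending inventory = $471.51

Oct 11, sell 331: 331/419 × $2,245.00 → $1,773.49
Ending inventory (cost pool remaining) = $471.51
Check: goods available $2,245.00 = COGS $1,773.49 + ending $471.51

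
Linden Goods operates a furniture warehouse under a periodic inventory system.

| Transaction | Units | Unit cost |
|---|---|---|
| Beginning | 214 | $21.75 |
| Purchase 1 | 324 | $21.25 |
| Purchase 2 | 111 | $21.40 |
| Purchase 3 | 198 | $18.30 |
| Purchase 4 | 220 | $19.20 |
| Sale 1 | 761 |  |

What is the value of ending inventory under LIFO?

Sale 1 (761) [LIFO — newest first]: 220 @ $19.20 + 198 @ $18.30 + 111 @ $21.40 + 232 @ $21.25 = $15,152.80
Ending inventory: 214 @ $21.75 + 92 @ $21.25 = $6,609.50

Ending inventory = $6,609.50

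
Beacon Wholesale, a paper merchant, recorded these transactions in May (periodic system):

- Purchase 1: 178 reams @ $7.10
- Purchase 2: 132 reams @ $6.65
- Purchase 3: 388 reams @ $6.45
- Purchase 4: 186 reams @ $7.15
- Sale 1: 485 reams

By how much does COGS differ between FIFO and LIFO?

FIFO COGS: 178 @ $7.10 + 132 @ $6.65 + 175 @ $6.45 = $3,270.35
LIFO COGS: 186 @ $7.15 + 299 @ $6.45 = $3,258.45
Difference = |$3,270.35 − $3,258.45| = $11.90

$11.90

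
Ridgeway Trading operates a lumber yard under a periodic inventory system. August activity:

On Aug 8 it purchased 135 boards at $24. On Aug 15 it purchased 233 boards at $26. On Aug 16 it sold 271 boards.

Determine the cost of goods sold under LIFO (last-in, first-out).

Aug 16, 271 sold [LIFO — newest first]: 233 @ $26 + 38 @ $24 = $6,970
Ending inventory: 97 @ $24 = $2,328

COGS = $6,970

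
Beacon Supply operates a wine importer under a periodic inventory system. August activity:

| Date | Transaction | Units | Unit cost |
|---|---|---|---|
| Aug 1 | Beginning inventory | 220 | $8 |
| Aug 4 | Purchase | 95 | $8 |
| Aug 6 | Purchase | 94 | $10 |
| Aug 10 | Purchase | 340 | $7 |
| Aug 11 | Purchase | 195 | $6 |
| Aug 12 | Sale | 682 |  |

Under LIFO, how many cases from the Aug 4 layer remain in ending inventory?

42

Aug 12, 682 sold [LIFO — newest first]: 195 @ $6 + 340 @ $7 + 94 @ $10 + 53 @ $8 = $4,914
Ending inventory: 220 @ $8 + 42 @ $8 = $2,096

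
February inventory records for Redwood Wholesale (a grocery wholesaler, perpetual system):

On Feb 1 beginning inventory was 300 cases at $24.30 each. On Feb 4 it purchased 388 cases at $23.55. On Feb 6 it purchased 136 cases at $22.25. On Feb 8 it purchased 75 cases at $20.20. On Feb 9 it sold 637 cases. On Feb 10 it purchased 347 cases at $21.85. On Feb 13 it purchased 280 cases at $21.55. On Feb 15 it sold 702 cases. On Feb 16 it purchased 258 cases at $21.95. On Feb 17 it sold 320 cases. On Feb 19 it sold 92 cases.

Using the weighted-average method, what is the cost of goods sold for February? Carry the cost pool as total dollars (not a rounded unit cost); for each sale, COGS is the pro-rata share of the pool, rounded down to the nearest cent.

After Feb 1: 300 on hand, pool $7,290.00 (≈ $24.3000 each)
After Feb 4: 688 on hand, pool $16,427.40 (≈ $23.8770 each)
After Feb 6: 824 on hand, pool $19,453.40 (≈ $23.6085 each)
After Feb 8: 899 on hand, pool $20,968.40 (≈ $23.3241 each)
Feb 9, sell 637: 637/899 × $20,968.40 → $14,857.47
After Feb 10: 609 on hand, pool $13,692.88 (≈ $22.4842 each)
After Feb 13: 889 on hand, pool $19,726.88 (≈ $22.1900 each)
Feb 15, sell 702: 702/889 × $19,726.88 → $15,577.35
After Feb 16: 445 on hand, pool $9,812.63 (≈ $22.0509 each)
Feb 17, sell 320: 320/445 × $9,812.63 → $7,056.27
Feb 19, sell 92: 92/125 × $2,756.36 → $2,028.68
Total COGS = $14,857.47 + $15,577.35 + $7,056.27 + $2,028.68 = $39,519.77
Ending inventory (cost pool remaining) = $727.68

COGS = $39,519.77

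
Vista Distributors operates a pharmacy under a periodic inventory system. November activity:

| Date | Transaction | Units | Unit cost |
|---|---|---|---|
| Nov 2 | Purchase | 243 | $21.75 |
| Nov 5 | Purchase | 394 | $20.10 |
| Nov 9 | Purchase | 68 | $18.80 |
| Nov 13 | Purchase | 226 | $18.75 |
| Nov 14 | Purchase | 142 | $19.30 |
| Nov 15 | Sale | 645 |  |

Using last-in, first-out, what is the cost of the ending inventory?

Ending inventory = $9,003.75

Nov 15, 645 sold [LIFO — newest first]: 142 @ $19.30 + 226 @ $18.75 + 68 @ $18.80 + 209 @ $20.10 = $12,457.40
Ending inventory: 243 @ $21.75 + 185 @ $20.10 = $9,003.75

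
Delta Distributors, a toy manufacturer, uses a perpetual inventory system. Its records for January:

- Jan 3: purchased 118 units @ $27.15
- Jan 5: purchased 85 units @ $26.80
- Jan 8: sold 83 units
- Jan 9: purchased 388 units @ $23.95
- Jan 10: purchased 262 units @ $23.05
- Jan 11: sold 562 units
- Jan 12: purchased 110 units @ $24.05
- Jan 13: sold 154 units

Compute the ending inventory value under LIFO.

Ending inventory = $4,311.10

Jan 8, 83 sold [LIFO — newest first]: 83 @ $26.80 = $2,224.40
Jan 11, 562 sold [LIFO — newest first]: 262 @ $23.05 + 300 @ $23.95 = $13,224.10
Jan 13, 154 sold [LIFO — newest first]: 110 @ $24.05 + 44 @ $23.95 = $3,699.30
Total COGS = $2,224.40 + $13,224.10 + $3,699.30 = $19,147.80
Ending inventory: 118 @ $27.15 + 2 @ $26.80 + 44 @ $23.95 = $4,311.10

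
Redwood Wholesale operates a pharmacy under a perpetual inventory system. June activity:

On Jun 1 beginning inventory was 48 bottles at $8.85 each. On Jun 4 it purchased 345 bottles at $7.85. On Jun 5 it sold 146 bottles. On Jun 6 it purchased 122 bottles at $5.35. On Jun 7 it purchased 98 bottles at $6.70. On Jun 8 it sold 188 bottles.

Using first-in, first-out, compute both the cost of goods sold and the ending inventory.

Jun 5, 146 sold [FIFO — oldest first]: 48 @ $8.85 + 98 @ $7.85 = $1,194.10
Jun 8, 188 sold [FIFO — oldest first]: 188 @ $7.85 = $1,475.80
Total COGS = $1,194.10 + $1,475.80 = $2,669.90
Ending inventory: 59 @ $7.85 + 122 @ $5.35 + 98 @ $6.70 = $1,772.45
Check: goods available $4,442.35 = COGS $2,669.90 + ending $1,772.45

COGS = $2,669.90; ending inventory = $1,772.45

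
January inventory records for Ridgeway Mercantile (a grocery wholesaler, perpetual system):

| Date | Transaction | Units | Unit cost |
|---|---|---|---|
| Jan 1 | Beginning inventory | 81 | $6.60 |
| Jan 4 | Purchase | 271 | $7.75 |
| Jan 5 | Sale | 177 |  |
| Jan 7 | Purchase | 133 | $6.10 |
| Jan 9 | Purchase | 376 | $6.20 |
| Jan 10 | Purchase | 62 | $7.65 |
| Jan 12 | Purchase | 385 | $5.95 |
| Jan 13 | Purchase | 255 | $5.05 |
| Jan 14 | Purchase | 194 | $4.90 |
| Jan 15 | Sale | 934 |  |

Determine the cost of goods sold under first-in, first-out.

COGS = $7,370.25

Jan 5, 177 sold [FIFO — oldest first]: 81 @ $6.60 + 96 @ $7.75 = $1,278.60
Jan 15, 934 sold [FIFO — oldest first]: 175 @ $7.75 + 133 @ $6.10 + 376 @ $6.20 + 62 @ $7.65 + 188 @ $5.95 = $6,091.65
Total COGS = $1,278.60 + $6,091.65 = $7,370.25
Ending inventory: 197 @ $5.95 + 255 @ $5.05 + 194 @ $4.90 = $3,410.50
Check: goods available $10,780.75 = COGS $7,370.25 + ending $3,410.50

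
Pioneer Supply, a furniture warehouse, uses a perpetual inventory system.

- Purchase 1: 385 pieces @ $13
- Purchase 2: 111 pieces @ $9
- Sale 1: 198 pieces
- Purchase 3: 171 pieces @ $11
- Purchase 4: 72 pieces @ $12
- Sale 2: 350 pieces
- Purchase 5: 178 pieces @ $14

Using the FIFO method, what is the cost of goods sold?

COGS = $6,576

Sale 1 (198) [FIFO — oldest first]: 198 @ $13 = $2,574
Sale 2 (350) [FIFO — oldest first]: 187 @ $13 + 111 @ $9 + 52 @ $11 = $4,002
Total COGS = $2,574 + $4,002 = $6,576
Ending inventory: 119 @ $11 + 72 @ $12 + 178 @ $14 = $4,665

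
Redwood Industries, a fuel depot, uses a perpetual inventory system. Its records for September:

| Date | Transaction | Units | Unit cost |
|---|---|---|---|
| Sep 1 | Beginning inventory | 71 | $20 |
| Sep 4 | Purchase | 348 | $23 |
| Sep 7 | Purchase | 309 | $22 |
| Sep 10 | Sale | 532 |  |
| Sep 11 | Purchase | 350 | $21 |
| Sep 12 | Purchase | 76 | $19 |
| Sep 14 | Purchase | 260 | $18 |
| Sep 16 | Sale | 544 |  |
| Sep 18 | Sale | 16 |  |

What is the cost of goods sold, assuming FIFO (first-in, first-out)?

Sep 10, 532 sold [FIFO — oldest first]: 71 @ $20 + 348 @ $23 + 113 @ $22 = $11,910
Sep 16, 544 sold [FIFO — oldest first]: 196 @ $22 + 348 @ $21 = $11,620
Sep 18, 16 sold [FIFO — oldest first]: 2 @ $21 + 14 @ $19 = $308
Total COGS = $11,910 + $11,620 + $308 = $23,838
Ending inventory: 62 @ $19 + 260 @ $18 = $5,858

COGS = $23,838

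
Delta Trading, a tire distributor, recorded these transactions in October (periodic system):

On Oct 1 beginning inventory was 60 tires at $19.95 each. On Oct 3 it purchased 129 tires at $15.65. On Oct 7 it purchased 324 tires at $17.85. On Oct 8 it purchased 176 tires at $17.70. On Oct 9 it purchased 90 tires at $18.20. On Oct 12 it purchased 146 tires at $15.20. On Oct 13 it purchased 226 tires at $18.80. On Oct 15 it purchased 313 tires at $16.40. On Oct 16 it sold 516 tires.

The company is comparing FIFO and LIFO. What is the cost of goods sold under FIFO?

FIFO COGS: 60 @ $19.95 + 129 @ $15.65 + 324 @ $17.85 + 3 @ $17.70 = $9,052.35
LIFO COGS: 313 @ $16.40 + 203 @ $18.80 = $8,949.60

COGS = $9,052.35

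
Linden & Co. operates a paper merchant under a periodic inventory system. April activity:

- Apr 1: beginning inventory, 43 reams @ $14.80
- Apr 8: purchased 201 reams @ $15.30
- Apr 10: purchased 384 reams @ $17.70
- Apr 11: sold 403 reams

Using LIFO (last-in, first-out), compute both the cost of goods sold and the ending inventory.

Apr 11, 403 sold [LIFO — newest first]: 384 @ $17.70 + 19 @ $15.30 = $7,087.50
Ending inventory: 43 @ $14.80 + 182 @ $15.30 = $3,421.00

COGS = $7,087.50; ending inventory = $3,421.00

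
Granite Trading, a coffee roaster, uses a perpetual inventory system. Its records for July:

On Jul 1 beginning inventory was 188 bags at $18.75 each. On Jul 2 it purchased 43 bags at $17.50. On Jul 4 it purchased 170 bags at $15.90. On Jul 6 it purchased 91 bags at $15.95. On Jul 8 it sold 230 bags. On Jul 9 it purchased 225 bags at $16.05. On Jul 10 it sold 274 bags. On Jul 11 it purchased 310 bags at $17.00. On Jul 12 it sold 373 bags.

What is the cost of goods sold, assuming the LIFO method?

Jul 8, 230 sold [LIFO — newest first]: 91 @ $15.95 + 139 @ $15.90 = $3,661.55
Jul 10, 274 sold [LIFO — newest first]: 225 @ $16.05 + 31 @ $15.90 + 18 @ $17.50 = $4,419.15
Jul 12, 373 sold [LIFO — newest first]: 310 @ $17.00 + 25 @ $17.50 + 38 @ $18.75 = $6,420.00
Total COGS = $3,661.55 + $4,419.15 + $6,420.00 = $14,500.70
Ending inventory: 150 @ $18.75 = $2,812.50

COGS = $14,500.70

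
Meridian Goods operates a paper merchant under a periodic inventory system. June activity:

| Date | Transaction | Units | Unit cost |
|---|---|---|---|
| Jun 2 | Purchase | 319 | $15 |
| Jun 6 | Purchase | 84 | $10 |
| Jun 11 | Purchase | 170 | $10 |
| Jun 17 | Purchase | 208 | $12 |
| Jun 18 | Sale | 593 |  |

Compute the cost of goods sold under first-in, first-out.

Jun 18, 593 sold [FIFO — oldest first]: 319 @ $15 + 84 @ $10 + 170 @ $10 + 20 @ $12 = $7,565
Ending inventory: 188 @ $12 = $2,256
Check: goods available $9,821 = COGS $7,565 + ending $2,256

COGS = $7,565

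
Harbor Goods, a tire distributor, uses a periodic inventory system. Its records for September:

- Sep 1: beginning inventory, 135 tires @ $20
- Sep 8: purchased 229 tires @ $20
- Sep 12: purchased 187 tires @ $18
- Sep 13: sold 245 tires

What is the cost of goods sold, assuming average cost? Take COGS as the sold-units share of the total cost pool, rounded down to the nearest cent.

COGS = $4,733.70

Sep 13, sell 245: 245/551 × $10,646.00 → $4,733.70
Ending inventory (cost pool remaining) = $5,912.30
Check: goods available $10,646.00 = COGS $4,733.70 + ending $5,912.30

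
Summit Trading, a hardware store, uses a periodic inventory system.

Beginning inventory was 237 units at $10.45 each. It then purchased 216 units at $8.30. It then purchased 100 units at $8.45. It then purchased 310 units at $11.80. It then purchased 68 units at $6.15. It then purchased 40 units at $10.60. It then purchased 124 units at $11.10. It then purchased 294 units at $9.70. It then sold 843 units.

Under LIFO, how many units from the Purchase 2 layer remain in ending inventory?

93

Sale 1 (843) [LIFO — newest first]: 294 @ $9.70 + 124 @ $11.10 + 40 @ $10.60 + 68 @ $6.15 + 310 @ $11.80 + 7 @ $8.45 = $8,787.55
Ending inventory: 237 @ $10.45 + 216 @ $8.30 + 93 @ $8.45 = $5,055.30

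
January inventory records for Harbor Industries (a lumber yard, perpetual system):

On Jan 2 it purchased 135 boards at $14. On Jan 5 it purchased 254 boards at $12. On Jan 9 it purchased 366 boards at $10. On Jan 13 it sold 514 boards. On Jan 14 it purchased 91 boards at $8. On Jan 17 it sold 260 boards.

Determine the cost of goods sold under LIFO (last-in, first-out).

Jan 13, 514 sold [LIFO — newest first]: 366 @ $10 + 148 @ $12 = $5,436
Jan 17, 260 sold [LIFO — newest first]: 91 @ $8 + 106 @ $12 + 63 @ $14 = $2,882
Total COGS = $5,436 + $2,882 = $8,318
Ending inventory: 72 @ $14 = $1,008
Check: goods available $9,326 = COGS $8,318 + ending $1,008

COGS = $8,318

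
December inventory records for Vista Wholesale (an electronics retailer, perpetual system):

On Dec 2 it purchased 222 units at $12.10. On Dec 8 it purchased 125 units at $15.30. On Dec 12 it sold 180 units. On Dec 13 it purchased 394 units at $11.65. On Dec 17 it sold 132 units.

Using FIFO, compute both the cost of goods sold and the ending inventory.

Dec 12, 180 sold [FIFO — oldest first]: 180 @ $12.10 = $2,178.00
Dec 17, 132 sold [FIFO — oldest first]: 42 @ $12.10 + 90 @ $15.30 = $1,885.20
Total COGS = $2,178.00 + $1,885.20 = $4,063.20
Ending inventory: 35 @ $15.30 + 394 @ $11.65 = $5,125.60
Check: goods available $9,188.80 = COGS $4,063.20 + ending $5,125.60

COGS = $4,063.20; ending inventory = $5,125.60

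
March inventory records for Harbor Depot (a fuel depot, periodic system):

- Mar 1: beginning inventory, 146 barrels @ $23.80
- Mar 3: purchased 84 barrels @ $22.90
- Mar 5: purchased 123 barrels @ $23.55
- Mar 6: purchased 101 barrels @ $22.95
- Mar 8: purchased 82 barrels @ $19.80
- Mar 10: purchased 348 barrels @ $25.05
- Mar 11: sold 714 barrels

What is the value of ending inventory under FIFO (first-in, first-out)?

Mar 11, 714 sold [FIFO — oldest first]: 146 @ $23.80 + 84 @ $22.90 + 123 @ $23.55 + 101 @ $22.95 + 82 @ $19.80 + 178 @ $25.05 = $16,695.50
Ending inventory: 170 @ $25.05 = $4,258.50
Check: goods available $20,954.00 = COGS $16,695.50 + ending $4,258.50

Ending inventory = $4,258.50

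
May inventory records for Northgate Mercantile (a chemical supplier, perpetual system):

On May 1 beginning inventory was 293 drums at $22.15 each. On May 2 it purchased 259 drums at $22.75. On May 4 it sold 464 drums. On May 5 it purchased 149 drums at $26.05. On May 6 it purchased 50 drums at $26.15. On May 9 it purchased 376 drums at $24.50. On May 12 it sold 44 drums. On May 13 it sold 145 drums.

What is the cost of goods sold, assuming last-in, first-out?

May 4, 464 sold [LIFO — newest first]: 259 @ $22.75 + 205 @ $22.15 = $10,433.00
May 12, 44 sold [LIFO — newest first]: 44 @ $24.50 = $1,078.00
May 13, 145 sold [LIFO — newest first]: 145 @ $24.50 = $3,552.50
Total COGS = $10,433.00 + $1,078.00 + $3,552.50 = $15,063.50
Ending inventory: 88 @ $22.15 + 149 @ $26.05 + 50 @ $26.15 + 187 @ $24.50 = $11,719.65

COGS = $15,063.50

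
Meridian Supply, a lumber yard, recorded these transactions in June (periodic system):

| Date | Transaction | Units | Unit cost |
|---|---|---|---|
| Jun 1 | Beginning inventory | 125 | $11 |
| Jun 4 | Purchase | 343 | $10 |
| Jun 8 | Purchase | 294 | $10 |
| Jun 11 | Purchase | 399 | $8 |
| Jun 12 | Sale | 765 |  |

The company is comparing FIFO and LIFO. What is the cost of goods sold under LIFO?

COGS = $6,852

FIFO COGS: 125 @ $11 + 343 @ $10 + 294 @ $10 + 3 @ $8 = $7,769
LIFO COGS: 399 @ $8 + 294 @ $10 + 72 @ $10 = $6,852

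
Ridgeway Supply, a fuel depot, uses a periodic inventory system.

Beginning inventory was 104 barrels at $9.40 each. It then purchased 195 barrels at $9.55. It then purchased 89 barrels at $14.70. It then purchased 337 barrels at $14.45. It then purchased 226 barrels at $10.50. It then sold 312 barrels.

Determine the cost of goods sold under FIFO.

Sale 1 (312) [FIFO — oldest first]: 104 @ $9.40 + 195 @ $9.55 + 13 @ $14.70 = $3,030.95
Ending inventory: 76 @ $14.70 + 337 @ $14.45 + 226 @ $10.50 = $8,359.85
Check: goods available $11,390.80 = COGS $3,030.95 + ending $8,359.85

COGS = $3,030.95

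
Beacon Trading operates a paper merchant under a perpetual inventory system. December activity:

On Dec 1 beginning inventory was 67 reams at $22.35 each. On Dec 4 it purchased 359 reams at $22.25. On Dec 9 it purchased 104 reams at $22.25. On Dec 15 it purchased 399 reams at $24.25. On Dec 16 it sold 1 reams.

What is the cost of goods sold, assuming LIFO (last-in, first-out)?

Dec 16, 1 sold [LIFO — newest first]: 1 @ $24.25 = $24.25
Ending inventory: 67 @ $22.35 + 359 @ $22.25 + 104 @ $22.25 + 398 @ $24.25 = $21,450.70

COGS = $24.25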